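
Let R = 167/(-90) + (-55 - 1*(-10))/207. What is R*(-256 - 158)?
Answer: 4291/5 ≈ 858.20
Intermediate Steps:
R = -4291/2070 (R = 167*(-1/90) + (-55 + 10)*(1/207) = -167/90 - 45*1/207 = -167/90 - 5/23 = -4291/2070 ≈ -2.0729)
R*(-256 - 158) = -4291*(-256 - 158)/2070 = -4291/2070*(-414) = 4291/5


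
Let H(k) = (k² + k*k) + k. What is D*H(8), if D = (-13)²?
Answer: 22984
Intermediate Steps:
H(k) = k + 2*k² (H(k) = (k² + k²) + k = 2*k² + k = k + 2*k²)
D = 169
D*H(8) = 169*(8*(1 + 2*8)) = 169*(8*(1 + 16)) = 169*(8*17) = 169*136 = 22984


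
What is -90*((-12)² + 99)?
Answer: -21870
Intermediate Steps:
-90*((-12)² + 99) = -90*(144 + 99) = -90*243 = -21870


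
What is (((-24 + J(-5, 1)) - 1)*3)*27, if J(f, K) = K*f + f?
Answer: -2835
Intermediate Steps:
J(f, K) = f + K*f
(((-24 + J(-5, 1)) - 1)*3)*27 = (((-24 - 5*(1 + 1)) - 1)*3)*27 = (((-24 - 5*2) - 1)*3)*27 = (((-24 - 10) - 1)*3)*27 = ((-34 - 1)*3)*27 = -35*3*27 = -105*27 = -2835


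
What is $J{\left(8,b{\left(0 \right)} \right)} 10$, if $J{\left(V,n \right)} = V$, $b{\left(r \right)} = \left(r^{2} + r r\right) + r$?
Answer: $80$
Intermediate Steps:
$b{\left(r \right)} = r + 2 r^{2}$ ($b{\left(r \right)} = \left(r^{2} + r^{2}\right) + r = 2 r^{2} + r = r + 2 r^{2}$)
$J{\left(8,b{\left(0 \right)} \right)} 10 = 8 \cdot 10 = 80$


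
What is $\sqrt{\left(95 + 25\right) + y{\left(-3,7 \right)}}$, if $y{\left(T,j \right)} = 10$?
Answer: $\sqrt{130} \approx 11.402$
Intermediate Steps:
$\sqrt{\left(95 + 25\right) + y{\left(-3,7 \right)}} = \sqrt{\left(95 + 25\right) + 10} = \sqrt{120 + 10} = \sqrt{130}$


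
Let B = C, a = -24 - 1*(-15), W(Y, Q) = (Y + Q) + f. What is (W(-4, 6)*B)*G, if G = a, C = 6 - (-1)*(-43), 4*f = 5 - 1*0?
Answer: 4329/4 ≈ 1082.3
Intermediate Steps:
f = 5/4 (f = (5 - 1*0)/4 = (5 + 0)/4 = (¼)*5 = 5/4 ≈ 1.2500)
W(Y, Q) = 5/4 + Q + Y (W(Y, Q) = (Y + Q) + 5/4 = (Q + Y) + 5/4 = 5/4 + Q + Y)
a = -9 (a = -24 + 15 = -9)
C = -37 (C = 6 - 1*43 = 6 - 43 = -37)
G = -9
B = -37
(W(-4, 6)*B)*G = ((5/4 + 6 - 4)*(-37))*(-9) = ((13/4)*(-37))*(-9) = -481/4*(-9) = 4329/4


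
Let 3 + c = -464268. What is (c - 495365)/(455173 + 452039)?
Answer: -239909/226803 ≈ -1.0578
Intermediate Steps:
c = -464271 (c = -3 - 464268 = -464271)
(c - 495365)/(455173 + 452039) = (-464271 - 495365)/(455173 + 452039) = -959636/907212 = -959636*1/907212 = -239909/226803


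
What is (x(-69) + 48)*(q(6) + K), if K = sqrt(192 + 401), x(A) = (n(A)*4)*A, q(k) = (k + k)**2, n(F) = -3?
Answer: 126144 + 876*sqrt(593) ≈ 1.4748e+5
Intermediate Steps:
q(k) = 4*k**2 (q(k) = (2*k)**2 = 4*k**2)
x(A) = -12*A (x(A) = (-3*4)*A = -12*A)
K = sqrt(593) ≈ 24.352
(x(-69) + 48)*(q(6) + K) = (-12*(-69) + 48)*(4*6**2 + sqrt(593)) = (828 + 48)*(4*36 + sqrt(593)) = 876*(144 + sqrt(593)) = 126144 + 876*sqrt(593)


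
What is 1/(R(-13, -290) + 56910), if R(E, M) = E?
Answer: 1/56897 ≈ 1.7576e-5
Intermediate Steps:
1/(R(-13, -290) + 56910) = 1/(-13 + 56910) = 1/56897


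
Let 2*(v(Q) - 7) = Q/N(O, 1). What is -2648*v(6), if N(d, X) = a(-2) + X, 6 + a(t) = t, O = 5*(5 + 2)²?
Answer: -121808/7 ≈ -17401.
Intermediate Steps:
O = 245 (O = 5*7² = 5*49 = 245)
a(t) = -6 + t
N(d, X) = -8 + X (N(d, X) = (-6 - 2) + X = -8 + X)
v(Q) = 7 - Q/14 (v(Q) = 7 + (Q/(-8 + 1))/2 = 7 + (Q/(-7))/2 = 7 + (Q*(-⅐))/2 = 7 + (-Q/7)/2 = 7 - Q/14)
-2648*v(6) = -2648*(7 - 1/14*6) = -2648*(7 - 3/7) = -2648*46/7 = -121808/7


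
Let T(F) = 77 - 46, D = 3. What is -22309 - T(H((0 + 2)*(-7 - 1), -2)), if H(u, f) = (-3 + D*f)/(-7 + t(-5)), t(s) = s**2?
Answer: -22340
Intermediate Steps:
H(u, f) = -1/6 + f/6 (H(u, f) = (-3 + 3*f)/(-7 + (-5)**2) = (-3 + 3*f)/(-7 + 25) = (-3 + 3*f)/18 = (-3 + 3*f)*(1/18) = -1/6 + f/6)
T(F) = 31
-22309 - T(H((0 + 2)*(-7 - 1), -2)) = -22309 - 1*31 = -22309 - 31 = -22340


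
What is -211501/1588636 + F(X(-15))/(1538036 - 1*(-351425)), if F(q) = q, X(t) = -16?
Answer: -57092615591/428809395028 ≈ -0.13314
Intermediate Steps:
-211501/1588636 + F(X(-15))/(1538036 - 1*(-351425)) = -211501/1588636 - 16/(1538036 - 1*(-351425)) = -211501*1/1588636 - 16/(1538036 + 351425) = -211501/1588636 - 16/1889461 = -57092615591/428809395028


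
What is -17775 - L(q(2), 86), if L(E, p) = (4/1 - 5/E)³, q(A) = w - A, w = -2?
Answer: -1146861/64 ≈ -17920.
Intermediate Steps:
q(A) = -2 - A
L(E, p) = (4 - 5/E)³ (L(E, p) = (4*1 - 5/E)³ = (4 - 5/E)³)
-17775 - L(q(2), 86) = -17775 - (-5 + 4*(-2 - 1*2))³/(-2 - 1*2)³ = -17775 - (-5 + 4*(-2 - 2))³/(-2 - 2)³ = -17775 - (-5 + 4*(-4))³/(-4)³ = -17775 - (-1)*(-5 - 16)³/64 = -17775 - (-1)*(-21)³/64 = -17775 - (-1)*(-9261)/64 = -17775 - 1*9261/64 = -17775 - 9261/64 = -1146861/64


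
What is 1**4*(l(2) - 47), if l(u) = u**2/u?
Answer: -45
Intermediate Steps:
l(u) = u
1**4*(l(2) - 47) = 1**4*(2 - 47) = 1*(-45) = -45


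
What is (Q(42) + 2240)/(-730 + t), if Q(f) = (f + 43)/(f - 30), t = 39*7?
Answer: -26965/5484 ≈ -4.9170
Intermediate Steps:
t = 273
Q(f) = (43 + f)/(-30 + f)
(Q(42) + 2240)/(-730 + t) = ((43 + 42)/(-30 + 42) + 2240)/(-730 + 273) = (85/12 + 2240)/(-457) = ((1/12)*85 + 2240)*(-1/457) = (85/12 + 2240)*(-1/457) = (26965/12)*(-1/457) = -26965/5484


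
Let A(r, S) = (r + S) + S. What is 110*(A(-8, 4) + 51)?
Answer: 5610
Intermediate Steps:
A(r, S) = r + 2*S (A(r, S) = (S + r) + S = r + 2*S)
110*(A(-8, 4) + 51) = 110*((-8 + 2*4) + 51) = 110*((-8 + 8) + 51) = 110*(0 + 51) = 110*51 = 5610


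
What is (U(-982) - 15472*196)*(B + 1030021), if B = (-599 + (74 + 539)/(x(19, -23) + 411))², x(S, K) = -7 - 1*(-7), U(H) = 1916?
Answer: -710067882474983732/168921 ≈ -4.2035e+12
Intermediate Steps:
x(S, K) = 0 (x(S, K) = -7 + 7 = 0)
B = 60307571776/168921 (B = (-599 + (74 + 539)/(0 + 411))² = (-599 + 613/411)² = (-245576/411)² = 60307571776/168921 ≈ 3.5702e+5)
(U(-982) - 15472*196)*(B + 1030021) = (1916 - 15472*196)*(60307571776/168921 + 1030021) = (1916 - 3032512)*(234299749117/168921) = -3030596*234299749117/168921 = -710067882474983732/168921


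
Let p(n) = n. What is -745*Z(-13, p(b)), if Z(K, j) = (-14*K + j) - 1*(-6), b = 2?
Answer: -141550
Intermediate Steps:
Z(K, j) = 6 + j - 14*K (Z(K, j) = (j - 14*K) + 6 = 6 + j - 14*K)
-745*Z(-13, p(b)) = -745*(6 + 2 - 14*(-13)) = -745*(6 + 2 + 182) = -745*190 = -141550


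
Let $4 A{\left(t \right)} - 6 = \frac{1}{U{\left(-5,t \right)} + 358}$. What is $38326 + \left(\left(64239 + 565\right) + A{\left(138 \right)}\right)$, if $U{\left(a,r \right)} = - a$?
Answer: $\frac{149746939}{1452} \approx 1.0313 \cdot 10^{5}$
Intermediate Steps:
$A{\left(t \right)} = \frac{2179}{1452}$ ($A{\left(t \right)} = \frac{3}{2} + \frac{1}{4 \left(\left(-1\right) \left(-5\right) + 358\right)} = \frac{3}{2} + \frac{1}{4 \left(5 + 358\right)} = \frac{3}{2} + \frac{1}{4 \cdot 363} = \frac{3}{2} + \frac{1}{4} \cdot \frac{1}{363} = \frac{3}{2} + \frac{1}{1452} = \frac{2179}{1452}$)
$38326 + \left(\left(64239 + 565\right) + A{\left(138 \right)}\right) = 38326 + \left(\left(64239 + 565\right) + \frac{2179}{1452}\right) = 38326 + \left(64804 + \frac{2179}{1452}\right) = 38326 + \frac{94097587}{1452} = \frac{149746939}{1452}$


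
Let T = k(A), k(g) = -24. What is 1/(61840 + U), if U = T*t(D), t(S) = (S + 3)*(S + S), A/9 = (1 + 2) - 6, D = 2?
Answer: 1/61360 ≈ 1.6297e-5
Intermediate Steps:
A = -27 (A = 9*((1 + 2) - 6) = 9*(3 - 6) = 9*(-3) = -27)
t(S) = 2*S*(3 + S) (t(S) = (3 + S)*(2*S) = 2*S*(3 + S))
T = -24
U = -480 (U = -48*2*(3 + 2) = -48*2*5 = -24*20 = -480)
1/(61840 + U) = 1/(61840 - 480) = 1/61360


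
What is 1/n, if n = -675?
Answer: -1/675 ≈ -0.0014815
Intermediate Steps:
1/n = 1/(-675) = -1/675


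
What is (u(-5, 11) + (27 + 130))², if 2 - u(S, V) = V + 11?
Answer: 18769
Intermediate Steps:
u(S, V) = -9 - V (u(S, V) = 2 - (V + 11) = 2 - (11 + V) = 2 + (-11 - V) = -9 - V)
(u(-5, 11) + (27 + 130))² = ((-9 - 1*11) + (27 + 130))² = ((-9 - 11) + 157)² = (-20 + 157)² = 137² = 18769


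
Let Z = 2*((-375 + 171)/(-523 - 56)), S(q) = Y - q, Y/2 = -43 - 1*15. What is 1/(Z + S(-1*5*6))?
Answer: -193/16462 ≈ -0.011724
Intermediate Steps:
Y = -116 (Y = 2*(-43 - 1*15) = 2*(-43 - 15) = 2*(-58) = -116)
S(q) = -116 - q
Z = 136/193 (Z = 2*(-204/(-579)) = 2*(-204*(-1/579)) = 2*(68/193) = 136/193 ≈ 0.70466)
1/(Z + S(-1*5*6)) = 1/(136/193 + (-116 - (-1*5)*6)) = 1/(136/193 + (-116 - (-5)*6)) = 1/(136/193 + (-116 - 1*(-30))) = 1/(136/193 + (-116 + 30)) = 1/(136/193 - 86) = 1/(-16462/193) = -193/16462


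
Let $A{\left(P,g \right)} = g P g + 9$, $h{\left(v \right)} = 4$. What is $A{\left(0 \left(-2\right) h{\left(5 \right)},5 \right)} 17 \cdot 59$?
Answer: $9027$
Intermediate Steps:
$A{\left(P,g \right)} = 9 + P g^{2}$ ($A{\left(P,g \right)} = P g g + 9 = P g^{2} + 9 = 9 + P g^{2}$)
$A{\left(0 \left(-2\right) h{\left(5 \right)},5 \right)} 17 \cdot 59 = \left(9 + 0 \left(-2\right) 4 \cdot 5^{2}\right) 17 \cdot 59 = \left(9 + 0 \cdot 4 \cdot 25\right) 17 \cdot 59 = \left(9 + 0 \cdot 25\right) 17 \cdot 59 = \left(9 + 0\right) 17 \cdot 59 = 9 \cdot 17 \cdot 59 = 153 \cdot 59 = 9027$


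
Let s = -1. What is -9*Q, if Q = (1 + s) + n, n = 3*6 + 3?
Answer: -189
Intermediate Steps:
n = 21 (n = 18 + 3 = 21)
Q = 21 (Q = (1 - 1) + 21 = 0 + 21 = 21)
-9*Q = -9*21 = -189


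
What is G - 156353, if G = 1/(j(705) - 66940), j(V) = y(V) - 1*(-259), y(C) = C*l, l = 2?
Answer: -10205316664/65271 ≈ -1.5635e+5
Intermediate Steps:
y(C) = 2*C (y(C) = C*2 = 2*C)
j(V) = 259 + 2*V (j(V) = 2*V - 1*(-259) = 2*V + 259 = 259 + 2*V)
G = -1/65271 (G = 1/((259 + 2*705) - 66940) = 1/((259 + 1410) - 66940) = 1/(1669 - 66940) = 1/(-65271) = -1/65271 ≈ -1.5321e-5)
G - 156353 = -1/65271 - 156353 = -10205316664/65271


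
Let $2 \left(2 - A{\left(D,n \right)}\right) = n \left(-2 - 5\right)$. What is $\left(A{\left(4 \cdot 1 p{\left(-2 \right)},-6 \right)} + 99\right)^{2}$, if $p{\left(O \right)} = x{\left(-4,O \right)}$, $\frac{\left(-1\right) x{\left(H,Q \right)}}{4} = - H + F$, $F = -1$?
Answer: $6400$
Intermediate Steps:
$x{\left(H,Q \right)} = 4 + 4 H$ ($x{\left(H,Q \right)} = - 4 \left(- H - 1\right) = - 4 \left(-1 - H\right) = 4 + 4 H$)
$p{\left(O \right)} = -12$ ($p{\left(O \right)} = 4 + 4 \left(-4\right) = 4 - 16 = -12$)
$A{\left(D,n \right)} = 2 + \frac{7 n}{2}$ ($A{\left(D,n \right)} = 2 - \frac{n \left(-2 - 5\right)}{2} = 2 - \frac{n \left(-7\right)}{2} = 2 - \frac{\left(-7\right) n}{2} = 2 + \frac{7 n}{2}$)
$\left(A{\left(4 \cdot 1 p{\left(-2 \right)},-6 \right)} + 99\right)^{2} = \left(\left(2 + \frac{7}{2} \left(-6\right)\right) + 99\right)^{2} = \left(\left(2 - 21\right) + 99\right)^{2} = \left(-19 + 99\right)^{2} = 80^{2} = 6400$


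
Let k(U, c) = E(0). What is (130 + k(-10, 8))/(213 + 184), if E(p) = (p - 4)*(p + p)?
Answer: 130/397 ≈ 0.32746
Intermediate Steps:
E(p) = 2*p*(-4 + p) (E(p) = (-4 + p)*(2*p) = 2*p*(-4 + p))
k(U, c) = 0 (k(U, c) = 2*0*(-4 + 0) = 2*0*(-4) = 0)
(130 + k(-10, 8))/(213 + 184) = (130 + 0)/(213 + 184) = 130/397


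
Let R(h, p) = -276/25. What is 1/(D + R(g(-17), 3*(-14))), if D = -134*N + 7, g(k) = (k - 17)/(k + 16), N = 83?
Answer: -25/278151 ≈ -8.9879e-5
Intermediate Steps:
g(k) = (-17 + k)/(16 + k)
R(h, p) = -276/25 (R(h, p) = -276*1/25 = -276/25)
D = -11115 (D = -134*83 + 7 = -11122 + 7 = -11115)
1/(D + R(g(-17), 3*(-14))) = 1/(-11115 - 276/25) = 1/(-278151/25) = -25/278151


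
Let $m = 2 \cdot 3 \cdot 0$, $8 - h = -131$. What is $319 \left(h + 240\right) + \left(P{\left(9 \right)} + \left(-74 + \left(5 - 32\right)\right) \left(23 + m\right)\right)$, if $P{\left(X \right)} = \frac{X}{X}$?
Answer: $118579$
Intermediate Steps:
$h = 139$ ($h = 8 - -131 = 8 + 131 = 139$)
$m = 0$ ($m = 6 \cdot 0 = 0$)
$P{\left(X \right)} = 1$
$319 \left(h + 240\right) + \left(P{\left(9 \right)} + \left(-74 + \left(5 - 32\right)\right) \left(23 + m\right)\right) = 319 \left(139 + 240\right) + \left(1 + \left(-74 + \left(5 - 32\right)\right) \left(23 + 0\right)\right) = 319 \cdot 379 + \left(1 + \left(-74 + \left(5 - 32\right)\right) 23\right) = 120901 + \left(1 + \left(-74 - 27\right) 23\right) = 120901 + \left(1 - 2323\right) = 120901 - 2322 = 118579$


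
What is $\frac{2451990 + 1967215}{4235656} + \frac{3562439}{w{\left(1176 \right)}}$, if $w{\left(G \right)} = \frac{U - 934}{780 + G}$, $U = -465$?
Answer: $- \frac{29514598358000909}{5925682744} \approx -4.9808 \cdot 10^{6}$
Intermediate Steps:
$w{\left(G \right)} = - \frac{1399}{780 + G}$ ($w{\left(G \right)} = \frac{-465 - 934}{780 + G} = - \frac{1399}{780 + G}$)
$\frac{2451990 + 1967215}{4235656} + \frac{3562439}{w{\left(1176 \right)}} = \frac{2451990 + 1967215}{4235656} + \frac{3562439}{\left(-1399\right) \frac{1}{780 + 1176}} = 4419205 \cdot \frac{1}{4235656} + \frac{3562439}{\left(-1399\right) \frac{1}{1956}} = \frac{4419205}{4235656} + \frac{3562439}{\left(-1399\right) \frac{1}{1956}} = \frac{4419205}{4235656} + \frac{3562439}{- \frac{1399}{1956}} = \frac{4419205}{4235656} + 3562439 \left(- \frac{1956}{1399}\right) = \frac{4419205}{4235656} - \frac{6968130684}{1399} = - \frac{29514598358000909}{5925682744}$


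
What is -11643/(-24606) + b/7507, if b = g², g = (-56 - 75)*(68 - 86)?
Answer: 45633599795/61572414 ≈ 741.14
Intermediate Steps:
g = 2358 (g = -131*(-18) = 2358)
b = 5560164 (b = 2358² = 5560164)
-11643/(-24606) + b/7507 = -11643/(-24606) + 5560164/7507 = -11643*(-1/24606) + 5560164*(1/7507) = 3881/8202 + 5560164/7507 = 45633599795/61572414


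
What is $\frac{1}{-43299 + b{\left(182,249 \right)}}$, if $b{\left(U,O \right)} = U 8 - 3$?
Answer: $- \frac{1}{41846} \approx -2.3897 \cdot 10^{-5}$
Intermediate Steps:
$b{\left(U,O \right)} = -3 + 8 U$ ($b{\left(U,O \right)} = 8 U - 3 = -3 + 8 U$)
$\frac{1}{-43299 + b{\left(182,249 \right)}} = \frac{1}{-43299 + \left(-3 + 8 \cdot 182\right)} = \frac{1}{-43299 + \left(-3 + 1456\right)} = \frac{1}{-43299 + 1453} = \frac{1}{-41846} = - \frac{1}{41846}$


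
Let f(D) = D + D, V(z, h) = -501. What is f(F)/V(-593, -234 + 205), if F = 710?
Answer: -1420/501 ≈ -2.8343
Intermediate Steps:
f(D) = 2*D
f(F)/V(-593, -234 + 205) = (2*710)/(-501) = 1420*(-1/501) = -1420/501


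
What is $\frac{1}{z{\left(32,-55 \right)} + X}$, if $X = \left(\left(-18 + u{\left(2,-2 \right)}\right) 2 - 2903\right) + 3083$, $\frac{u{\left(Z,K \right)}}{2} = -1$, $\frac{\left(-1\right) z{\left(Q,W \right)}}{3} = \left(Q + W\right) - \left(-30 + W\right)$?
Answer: $- \frac{1}{46} \approx -0.021739$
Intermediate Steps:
$z{\left(Q,W \right)} = -90 - 3 Q$ ($z{\left(Q,W \right)} = - 3 \left(\left(Q + W\right) - \left(-30 + W\right)\right) = - 3 \left(30 + Q\right) = -90 - 3 Q$)
$u{\left(Z,K \right)} = -2$ ($u{\left(Z,K \right)} = 2 \left(-1\right) = -2$)
$X = 140$ ($X = \left(\left(-18 - 2\right) 2 - 2903\right) + 3083 = \left(\left(-20\right) 2 - 2903\right) + 3083 = \left(-40 - 2903\right) + 3083 = -2943 + 3083 = 140$)
$\frac{1}{z{\left(32,-55 \right)} + X} = \frac{1}{\left(-90 - 96\right) + 140} = \frac{1}{-186 + 140} = \frac{1}{-46} = - \frac{1}{46}$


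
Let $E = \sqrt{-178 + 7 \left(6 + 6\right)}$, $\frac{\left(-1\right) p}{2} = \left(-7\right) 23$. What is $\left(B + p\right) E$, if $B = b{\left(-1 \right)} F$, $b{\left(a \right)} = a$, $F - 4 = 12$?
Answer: $306 i \sqrt{94} \approx 2966.8 i$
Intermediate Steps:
$F = 16$ ($F = 4 + 12 = 16$)
$p = 322$ ($p = - 2 \left(\left(-7\right) 23\right) = \left(-2\right) \left(-161\right) = 322$)
$B = -16$ ($B = \left(-1\right) 16 = -16$)
$E = i \sqrt{94}$ ($E = \sqrt{-178 + 7 \cdot 12} = \sqrt{-178 + 84} = \sqrt{-94} = i \sqrt{94} \approx 9.6954 i$)
$\left(B + p\right) E = \left(-16 + 322\right) i \sqrt{94} = 306 i \sqrt{94}$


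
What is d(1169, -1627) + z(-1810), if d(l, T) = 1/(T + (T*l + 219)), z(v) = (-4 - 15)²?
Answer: 687116930/1903371 ≈ 361.00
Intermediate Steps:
z(v) = 361 (z(v) = (-19)² = 361)
d(l, T) = 1/(219 + T + T*l) (d(l, T) = 1/(T + (219 + T*l)) = 1/(219 + T + T*l))
d(1169, -1627) + z(-1810) = 1/(219 - 1627 - 1627*1169) + 361 = 1/(219 - 1627 - 1901963) + 361 = 1/(-1903371) + 361 = -1/1903371 + 361 = 687116930/1903371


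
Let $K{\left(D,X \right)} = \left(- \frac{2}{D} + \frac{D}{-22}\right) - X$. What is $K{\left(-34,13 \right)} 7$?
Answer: $- \frac{14917}{187} \approx -79.77$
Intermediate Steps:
$K{\left(D,X \right)} = - X - \frac{2}{D} - \frac{D}{22}$ ($K{\left(D,X \right)} = \left(- \frac{2}{D} + D \left(- \frac{1}{22}\right)\right) - X = \left(- \frac{2}{D} - \frac{D}{22}\right) - X = - X - \frac{2}{D} - \frac{D}{22}$)
$K{\left(-34,13 \right)} 7 = \left(\left(-1\right) 13 - \frac{2}{-34} - - \frac{17}{11}\right) 7 = \left(-13 - - \frac{1}{17} + \frac{17}{11}\right) 7 = \left(-13 + \frac{1}{17} + \frac{17}{11}\right) 7 = \left(- \frac{2131}{187}\right) 7 = - \frac{14917}{187}$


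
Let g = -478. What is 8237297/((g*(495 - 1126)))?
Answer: 8237297/301618 ≈ 27.310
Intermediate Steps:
8237297/((g*(495 - 1126))) = 8237297/((-478*(495 - 1126))) = 8237297/((-478*(-631))) = 8237297/301618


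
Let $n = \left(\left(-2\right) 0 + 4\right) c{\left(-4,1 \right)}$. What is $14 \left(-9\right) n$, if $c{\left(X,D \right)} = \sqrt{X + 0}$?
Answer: $- 1008 i \approx - 1008.0 i$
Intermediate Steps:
$c{\left(X,D \right)} = \sqrt{X}$
$n = 8 i$ ($n = \left(\left(-2\right) 0 + 4\right) \sqrt{-4} = \left(0 + 4\right) 2 i = 4 \cdot 2 i = 8 i \approx 8.0 i$)
$14 \left(-9\right) n = 14 \left(-9\right) 8 i = - 126 \cdot 8 i = - 1008 i$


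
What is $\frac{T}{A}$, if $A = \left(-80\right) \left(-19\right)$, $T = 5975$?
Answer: $\frac{1195}{304} \approx 3.9309$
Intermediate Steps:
$A = 1520$
$\frac{T}{A} = \frac{5975}{1520} = 5975 \cdot \frac{1}{1520} = \frac{1195}{304}$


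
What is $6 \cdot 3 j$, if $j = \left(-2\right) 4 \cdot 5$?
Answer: $-720$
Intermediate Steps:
$j = -40$ ($j = \left(-8\right) 5 = -40$)
$6 \cdot 3 j = 6 \cdot 3 \left(-40\right) = 18 \left(-40\right) = -720$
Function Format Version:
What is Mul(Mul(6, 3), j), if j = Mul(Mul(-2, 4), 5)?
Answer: -720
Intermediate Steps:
j = -40 (j = Mul(-8, 5) = -40)
Mul(Mul(6, 3), j) = Mul(Mul(6, 3), -40) = Mul(18, -40) = -720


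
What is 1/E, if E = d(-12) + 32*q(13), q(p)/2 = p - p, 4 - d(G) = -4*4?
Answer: 1/20 ≈ 0.050000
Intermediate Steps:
d(G) = 20 (d(G) = 4 - (-4)*4 = 4 - 1*(-16) = 4 + 16 = 20)
q(p) = 0 (q(p) = 2*(p - p) = 2*0 = 0)
E = 20 (E = 20 + 32*0 = 20 + 0 = 20)
1/E = 1/20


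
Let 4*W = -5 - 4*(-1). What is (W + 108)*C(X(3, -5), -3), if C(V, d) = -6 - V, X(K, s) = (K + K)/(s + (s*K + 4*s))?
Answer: -50427/80 ≈ -630.34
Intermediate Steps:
X(K, s) = 2*K/(5*s + K*s) (X(K, s) = (2*K)/(s + (K*s + 4*s)) = (2*K)/(s + (4*s + K*s)) = (2*K)/(5*s + K*s) = 2*K/(5*s + K*s))
W = -1/4 (W = (-5 - 4*(-1))/4 = (-5 + 4)/4 = (1/4)*(-1) = -1/4 ≈ -0.25000)
(W + 108)*C(X(3, -5), -3) = (-1/4 + 108)*(-6 - 2*3/((-5)*(5 + 3))) = 431*(-6 - 2*3*(-1)/(5*8))/4 = 431*(-6 - 1*(-3/20))/4 = 431*(-6 + 3/20)/4 = (431/4)*(-117/20) = -50427/80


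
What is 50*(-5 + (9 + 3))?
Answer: 350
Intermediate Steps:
50*(-5 + (9 + 3)) = 50*(-5 + 12) = 50*7 = 350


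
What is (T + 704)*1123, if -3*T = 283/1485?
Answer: 3521769551/4455 ≈ 7.9052e+5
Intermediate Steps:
T = -283/4455 (T = -283/(3*1485) = -⅓*283/1485 = -283/4455 ≈ -0.063524)
(T + 704)*1123 = (-283/4455 + 704)*1123 = (3136037/4455)*1123 = 3521769551/4455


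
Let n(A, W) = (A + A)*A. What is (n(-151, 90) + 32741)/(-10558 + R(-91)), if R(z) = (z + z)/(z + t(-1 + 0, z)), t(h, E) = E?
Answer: -78343/10557 ≈ -7.4210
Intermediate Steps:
n(A, W) = 2*A² (n(A, W) = (2*A)*A = 2*A²)
R(z) = 1 (R(z) = (z + z)/(z + z) = (2*z)/((2*z)) = (2*z)*(1/(2*z)) = 1)
(n(-151, 90) + 32741)/(-10558 + R(-91)) = (2*(-151)² + 32741)/(-10558 + 1) = (2*22801 + 32741)/(-10557) = (45602 + 32741)*(-1/10557) = 78343*(-1/10557) = -78343/10557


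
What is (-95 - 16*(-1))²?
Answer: 6241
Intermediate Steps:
(-95 - 16*(-1))² = (-95 + 16)² = (-79)² = 6241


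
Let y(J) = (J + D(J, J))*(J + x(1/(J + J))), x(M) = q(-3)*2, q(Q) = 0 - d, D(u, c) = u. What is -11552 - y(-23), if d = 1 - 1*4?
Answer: -12334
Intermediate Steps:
d = -3 (d = 1 - 4 = -3)
q(Q) = 3 (q(Q) = 0 - 1*(-3) = 0 + 3 = 3)
x(M) = 6 (x(M) = 3*2 = 6)
y(J) = 2*J*(6 + J) (y(J) = (J + J)*(J + 6) = (2*J)*(6 + J) = 2*J*(6 + J))
-11552 - y(-23) = -11552 - 2*(-23)*(6 - 23) = -11552 - 2*(-23)*(-17) = -11552 - 1*782 = -11552 - 782 = -12334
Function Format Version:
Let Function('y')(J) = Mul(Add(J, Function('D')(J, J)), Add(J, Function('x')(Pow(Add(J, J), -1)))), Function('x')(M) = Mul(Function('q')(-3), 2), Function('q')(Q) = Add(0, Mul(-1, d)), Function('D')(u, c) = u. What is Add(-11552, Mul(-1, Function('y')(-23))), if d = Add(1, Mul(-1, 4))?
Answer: -12334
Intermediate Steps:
d = -3 (d = Add(1, -4) = -3)
Function('q')(Q) = 3 (Function('q')(Q) = Add(0, Mul(-1, -3)) = Add(0, 3) = 3)
Function('x')(M) = 6 (Function('x')(M) = Mul(3, 2) = 6)
Function('y')(J) = Mul(2, J, Add(6, J)) (Function('y')(J) = Mul(Add(J, J), Add(J, 6)) = Mul(Mul(2, J), Add(6, J)) = Mul(2, J, Add(6, J)))
Add(-11552, Mul(-1, Function('y')(-23))) = Add(-11552, Mul(-1, Mul(2, -23, Add(6, -23)))) = Add(-11552, Mul(-1, Mul(2, -23, -17))) = Add(-11552, Mul(-1, 782)) = Add(-11552, -782) = -12334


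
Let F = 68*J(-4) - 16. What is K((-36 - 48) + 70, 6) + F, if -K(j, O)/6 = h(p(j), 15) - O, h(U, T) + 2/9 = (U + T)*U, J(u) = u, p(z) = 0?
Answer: -752/3 ≈ -250.67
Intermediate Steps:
h(U, T) = -2/9 + U*(T + U) (h(U, T) = -2/9 + (U + T)*U = -2/9 + (T + U)*U = -2/9 + U*(T + U))
F = -288 (F = 68*(-4) - 16 = -272 - 16 = -288)
K(j, O) = 4/3 + 6*O (K(j, O) = -6*((-2/9 + 0² + 15*0) - O) = -6*((-2/9 + 0 + 0) - O) = -6*(-2/9 - O) = 4/3 + 6*O)
K((-36 - 48) + 70, 6) + F = (4/3 + 6*6) - 288 = (4/3 + 36) - 288 = 112/3 - 288 = -752/3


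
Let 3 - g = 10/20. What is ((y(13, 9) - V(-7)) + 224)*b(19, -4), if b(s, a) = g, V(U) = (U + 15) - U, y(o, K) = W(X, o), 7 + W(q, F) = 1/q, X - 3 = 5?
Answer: 8085/16 ≈ 505.31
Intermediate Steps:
X = 8 (X = 3 + 5 = 8)
W(q, F) = -7 + 1/q
y(o, K) = -55/8 (y(o, K) = -7 + 1/8 = -7 + ⅛ = -55/8)
g = 5/2 (g = 3 - 10/20 = 3 - 1*½ = 3 - ½ = 5/2 ≈ 2.5000)
V(U) = 15 (V(U) = (15 + U) - U = 15)
b(s, a) = 5/2
((y(13, 9) - V(-7)) + 224)*b(19, -4) = ((-55/8 - 1*15) + 224)*(5/2) = ((-55/8 - 15) + 224)*(5/2) = (-175/8 + 224)*(5/2) = (1617/8)*(5/2) = 8085/16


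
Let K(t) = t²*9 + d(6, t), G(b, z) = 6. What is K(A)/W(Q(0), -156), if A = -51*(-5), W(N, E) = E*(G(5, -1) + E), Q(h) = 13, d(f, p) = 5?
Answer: 58523/2340 ≈ 25.010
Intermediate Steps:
W(N, E) = E*(6 + E)
A = 255
K(t) = 5 + 9*t² (K(t) = t²*9 + 5 = 9*t² + 5 = 5 + 9*t²)
K(A)/W(Q(0), -156) = (5 + 9*255²)/((-156*(6 - 156))) = (5 + 9*65025)/((-156*(-150))) = (5 + 585225)/23400 = 585230*(1/23400) = 58523/2340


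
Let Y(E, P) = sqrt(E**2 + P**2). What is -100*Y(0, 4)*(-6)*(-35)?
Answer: -84000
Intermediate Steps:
-100*Y(0, 4)*(-6)*(-35) = -100*sqrt(0**2 + 4**2)*(-6)*(-35) = -100*sqrt(0 + 16)*(-6)*(-35) = -100*sqrt(16)*(-6)*(-35) = -400*(-6)*(-35) = -100*(-24)*(-35) = 2400*(-35) = -84000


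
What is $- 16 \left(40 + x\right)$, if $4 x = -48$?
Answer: $-448$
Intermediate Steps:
$x = -12$ ($x = \frac{1}{4} \left(-48\right) = -12$)
$- 16 \left(40 + x\right) = - 16 \left(40 - 12\right) = \left(-16\right) 28 = -448$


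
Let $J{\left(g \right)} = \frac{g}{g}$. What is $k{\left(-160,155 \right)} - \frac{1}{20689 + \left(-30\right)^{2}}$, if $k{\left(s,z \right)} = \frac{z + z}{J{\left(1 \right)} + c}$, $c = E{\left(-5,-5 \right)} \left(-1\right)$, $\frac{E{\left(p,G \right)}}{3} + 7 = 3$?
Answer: $\frac{6692577}{280657} \approx 23.846$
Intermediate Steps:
$E{\left(p,G \right)} = -12$ ($E{\left(p,G \right)} = -21 + 3 \cdot 3 = -21 + 9 = -12$)
$J{\left(g \right)} = 1$
$c = 12$ ($c = \left(-12\right) \left(-1\right) = 12$)
$k{\left(s,z \right)} = \frac{2 z}{13}$ ($k{\left(s,z \right)} = \frac{z + z}{1 + 12} = \frac{2 z}{13}$)
$k{\left(-160,155 \right)} - \frac{1}{20689 + \left(-30\right)^{2}} = \frac{2}{13} \cdot 155 - \frac{1}{20689 + \left(-30\right)^{2}} = \frac{310}{13} - \frac{1}{20689 + 900} = \frac{310}{13} - \frac{1}{21589} = \frac{6692577}{280657}$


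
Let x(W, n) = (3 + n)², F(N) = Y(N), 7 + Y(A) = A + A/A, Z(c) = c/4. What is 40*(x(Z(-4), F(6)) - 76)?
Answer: -2680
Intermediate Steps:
Z(c) = c/4 (Z(c) = c*(¼) = c/4)
Y(A) = -6 + A (Y(A) = -7 + (A + A/A) = -7 + (A + 1) = -7 + (1 + A) = -6 + A)
F(N) = -6 + N
40*(x(Z(-4), F(6)) - 76) = 40*((3 + (-6 + 6))² - 76) = 40*((3 + 0)² - 76) = 40*(3² - 76) = 40*(9 - 76) = 40*(-67) = -2680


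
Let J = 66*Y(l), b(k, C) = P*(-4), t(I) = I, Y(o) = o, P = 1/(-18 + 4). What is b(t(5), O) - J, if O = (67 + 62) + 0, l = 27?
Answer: -12472/7 ≈ -1781.7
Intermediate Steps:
P = -1/14 (P = 1/(-14) = -1/14 ≈ -0.071429)
O = 129 (O = 129 + 0 = 129)
b(k, C) = 2/7 (b(k, C) = -1/14*(-4) = 2/7)
J = 1782 (J = 66*27 = 1782)
b(t(5), O) - J = 2/7 - 1*1782 = 2/7 - 1782 = -12472/7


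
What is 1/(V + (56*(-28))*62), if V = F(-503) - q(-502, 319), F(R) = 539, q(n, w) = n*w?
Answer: 1/63461 ≈ 1.5758e-5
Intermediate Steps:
V = 160677 (V = 539 - (-502)*319 = 539 - 1*(-160138) = 539 + 160138 = 160677)
1/(V + (56*(-28))*62) = 1/(160677 + (56*(-28))*62) = 1/(160677 - 1568*62) = 1/(160677 - 97216) = 1/63461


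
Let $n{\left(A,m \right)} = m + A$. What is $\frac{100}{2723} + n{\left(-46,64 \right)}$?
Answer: $\frac{49114}{2723} \approx 18.037$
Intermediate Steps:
$n{\left(A,m \right)} = A + m$
$\frac{100}{2723} + n{\left(-46,64 \right)} = \frac{100}{2723} + \left(-46 + 64\right) = 100 \cdot \frac{1}{2723} + 18 = \frac{100}{2723} + 18 = \frac{49114}{2723}$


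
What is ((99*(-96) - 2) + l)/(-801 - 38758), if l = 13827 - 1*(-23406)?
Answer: -1631/2327 ≈ -0.70090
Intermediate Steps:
l = 37233 (l = 13827 + 23406 = 37233)
((99*(-96) - 2) + l)/(-801 - 38758) = ((99*(-96) - 2) + 37233)/(-801 - 38758) = ((-9504 - 2) + 37233)/(-39559) = (-9506 + 37233)*(-1/39559) = 27727*(-1/39559) = -1631/2327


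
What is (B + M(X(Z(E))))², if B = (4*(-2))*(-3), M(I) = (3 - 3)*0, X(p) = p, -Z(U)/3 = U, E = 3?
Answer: 576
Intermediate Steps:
Z(U) = -3*U
M(I) = 0 (M(I) = 0*0 = 0)
B = 24 (B = -8*(-3) = 24)
(B + M(X(Z(E))))² = (24 + 0)² = 24² = 576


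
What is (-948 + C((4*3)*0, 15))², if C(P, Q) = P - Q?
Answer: 927369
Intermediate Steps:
(-948 + C((4*3)*0, 15))² = (-948 + ((4*3)*0 - 1*15))² = (-948 + (12*0 - 15))² = (-948 + (0 - 15))² = (-948 - 15)² = (-963)² = 927369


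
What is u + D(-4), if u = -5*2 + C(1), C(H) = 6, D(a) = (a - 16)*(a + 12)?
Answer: -164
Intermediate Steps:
D(a) = (-16 + a)*(12 + a)
u = -4 (u = -5*2 + 6 = -10 + 6 = -4)
u + D(-4) = -4 + (-192 + (-4)² - 4*(-4)) = -4 + (-192 + 16 + 16) = -4 - 160 = -164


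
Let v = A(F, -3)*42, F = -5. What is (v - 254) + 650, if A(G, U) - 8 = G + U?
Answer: 396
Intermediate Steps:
A(G, U) = 8 + G + U (A(G, U) = 8 + (G + U) = 8 + G + U)
v = 0 (v = (8 - 5 - 3)*42 = 0*42 = 0)
(v - 254) + 650 = (0 - 254) + 650 = -254 + 650 = 396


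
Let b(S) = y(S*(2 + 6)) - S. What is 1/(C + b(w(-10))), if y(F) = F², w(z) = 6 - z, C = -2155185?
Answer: -1/2138817 ≈ -4.6755e-7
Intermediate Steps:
b(S) = -S + 64*S² (b(S) = (S*(2 + 6))² - S = (S*8)² - S = (8*S)² - S = 64*S² - S = -S + 64*S²)
1/(C + b(w(-10))) = 1/(-2155185 + (6 - 1*(-10))*(-1 + 64*(6 - 1*(-10)))) = 1/(-2155185 + (6 + 10)*(-1 + 64*(6 + 10))) = 1/(-2155185 + 16*(-1 + 64*16)) = 1/(-2155185 + 16*(-1 + 1024)) = 1/(-2155185 + 16*1023) = 1/(-2155185 + 16368) = 1/(-2138817) = -1/2138817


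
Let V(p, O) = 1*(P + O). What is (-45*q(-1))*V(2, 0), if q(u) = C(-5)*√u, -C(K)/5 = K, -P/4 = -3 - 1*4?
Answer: -31500*I ≈ -31500.0*I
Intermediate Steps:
P = 28 (P = -4*(-3 - 1*4) = -4*(-3 - 4) = -4*(-7) = 28)
C(K) = -5*K
V(p, O) = 28 + O (V(p, O) = 1*(28 + O) = 28 + O)
q(u) = 25*√u (q(u) = (-5*(-5))*√u = 25*√u)
(-45*q(-1))*V(2, 0) = (-1125*√(-1))*(28 + 0) = -1125*I*28 = -31500*I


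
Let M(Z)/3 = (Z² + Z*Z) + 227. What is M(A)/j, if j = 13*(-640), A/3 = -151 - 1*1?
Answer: -1248297/8320 ≈ -150.04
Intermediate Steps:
A = -456 (A = 3*(-151 - 1*1) = 3*(-151 - 1) = 3*(-152) = -456)
M(Z) = 681 + 6*Z² (M(Z) = 3*((Z² + Z*Z) + 227) = 3*((Z² + Z²) + 227) = 3*(2*Z² + 227) = 3*(227 + 2*Z²) = 681 + 6*Z²)
j = -8320
M(A)/j = (681 + 6*(-456)²)/(-8320) = (681 + 6*207936)*(-1/8320) = (681 + 1247616)*(-1/8320) = 1248297*(-1/8320) = -1248297/8320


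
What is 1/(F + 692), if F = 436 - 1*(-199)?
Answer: 1/1327 ≈ 0.00075358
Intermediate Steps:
F = 635 (F = 436 + 199 = 635)
1/(F + 692) = 1/(635 + 692) = 1/1327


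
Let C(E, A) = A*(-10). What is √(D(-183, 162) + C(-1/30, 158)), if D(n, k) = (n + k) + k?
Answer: I*√1439 ≈ 37.934*I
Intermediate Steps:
D(n, k) = n + 2*k (D(n, k) = (k + n) + k = n + 2*k)
C(E, A) = -10*A
√(D(-183, 162) + C(-1/30, 158)) = √((-183 + 2*162) - 10*158) = √((-183 + 324) - 1580) = √(141 - 1580) = √(-1439) = I*√1439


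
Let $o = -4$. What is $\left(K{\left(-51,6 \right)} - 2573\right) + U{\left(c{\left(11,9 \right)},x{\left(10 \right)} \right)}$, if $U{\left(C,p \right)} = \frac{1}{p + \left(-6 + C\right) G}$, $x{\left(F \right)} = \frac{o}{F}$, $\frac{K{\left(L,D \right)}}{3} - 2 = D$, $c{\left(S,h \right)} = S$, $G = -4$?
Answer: $- \frac{260003}{102} \approx -2549.0$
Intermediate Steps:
$K{\left(L,D \right)} = 6 + 3 D$
$x{\left(F \right)} = - \frac{4}{F}$
$U{\left(C,p \right)} = \frac{1}{24 + p - 4 C}$ ($U{\left(C,p \right)} = \frac{1}{p + \left(-6 + C\right) \left(-4\right)} = \frac{1}{p - \left(-24 + 4 C\right)} = \frac{1}{24 + p - 4 C}$)
$\left(K{\left(-51,6 \right)} - 2573\right) + U{\left(c{\left(11,9 \right)},x{\left(10 \right)} \right)} = \left(\left(6 + 3 \cdot 6\right) - 2573\right) + \frac{1}{24 - \frac{4}{10} - 44} = \left(\left(6 + 18\right) - 2573\right) + \frac{1}{24 - \frac{2}{5} - 44} = \left(24 - 2573\right) + \frac{1}{24 - \frac{2}{5} - 44} = -2549 + \frac{1}{- \frac{102}{5}} = -2549 - \frac{5}{102} = - \frac{260003}{102}$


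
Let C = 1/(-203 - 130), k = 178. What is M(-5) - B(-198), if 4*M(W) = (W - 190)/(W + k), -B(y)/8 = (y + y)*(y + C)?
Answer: 16060703825/25604 ≈ 6.2727e+5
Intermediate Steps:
C = -1/333 (C = 1/(-333) = -1/333 ≈ -0.0030030)
B(y) = -16*y*(-1/333 + y) (B(y) = -8*(y + y)*(y - 1/333) = -8*2*y*(-1/333 + y) = -16*y*(-1/333 + y))
M(W) = (-190 + W)/(4*(178 + W)) (M(W) = ((W - 190)/(W + 178))/4 = ((-190 + W)/(178 + W))/4 = (-190 + W)/(4*(178 + W)))
M(-5) - B(-198) = (-190 - 5)/(4*(178 - 5)) - 16*(-198)*(1 - 333*(-198))/333 = (¼)*(-195)/173 - 16*(-198)*(1 + 65934)/333 = (¼)*(1/173)*(-195) - 16*(-198)*65935/333 = -195/692 - 1*(-23209120/37) = -195/692 + 23209120/37 = 16060703825/25604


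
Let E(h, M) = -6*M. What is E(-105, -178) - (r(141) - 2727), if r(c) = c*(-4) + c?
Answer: 4218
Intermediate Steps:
r(c) = -3*c (r(c) = -4*c + c = -3*c)
E(-105, -178) - (r(141) - 2727) = -6*(-178) - (-3*141 - 2727) = 1068 - (-423 - 2727) = 1068 - 1*(-3150) = 1068 + 3150 = 4218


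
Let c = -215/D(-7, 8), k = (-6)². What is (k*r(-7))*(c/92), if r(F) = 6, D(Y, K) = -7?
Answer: 11610/161 ≈ 72.112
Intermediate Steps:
k = 36
c = 215/7 (c = -215/(-7) = -215*(-⅐) = 215/7 ≈ 30.714)
(k*r(-7))*(c/92) = (36*6)*((215/7)/92) = 216*((215/7)*(1/92)) = 216*(215/644) = 11610/161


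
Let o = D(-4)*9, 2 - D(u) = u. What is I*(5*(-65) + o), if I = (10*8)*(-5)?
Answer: 108400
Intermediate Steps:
D(u) = 2 - u
I = -400 (I = 80*(-5) = -400)
o = 54 (o = (2 - 1*(-4))*9 = (2 + 4)*9 = 6*9 = 54)
I*(5*(-65) + o) = -400*(5*(-65) + 54) = -400*(-325 + 54) = -400*(-271) = 108400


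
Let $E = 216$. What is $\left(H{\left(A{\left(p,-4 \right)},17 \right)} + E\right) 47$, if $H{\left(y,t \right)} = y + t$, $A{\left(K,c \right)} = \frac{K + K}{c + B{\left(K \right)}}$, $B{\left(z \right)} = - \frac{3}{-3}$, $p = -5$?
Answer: $\frac{33323}{3} \approx 11108.0$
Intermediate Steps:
$B{\left(z \right)} = 1$ ($B{\left(z \right)} = \left(-3\right) \left(- \frac{1}{3}\right) = 1$)
$A{\left(K,c \right)} = \frac{2 K}{1 + c}$ ($A{\left(K,c \right)} = \frac{K + K}{c + 1} = \frac{2 K}{1 + c}$)
$H{\left(y,t \right)} = t + y$
$\left(H{\left(A{\left(p,-4 \right)},17 \right)} + E\right) 47 = \left(\left(17 + 2 \left(-5\right) \frac{1}{1 - 4}\right) + 216\right) 47 = \left(\left(17 + 2 \left(-5\right) \frac{1}{-3}\right) + 216\right) 47 = \left(\left(17 + 2 \left(-5\right) \left(- \frac{1}{3}\right)\right) + 216\right) 47 = \left(\left(17 + \frac{10}{3}\right) + 216\right) 47 = \left(\frac{61}{3} + 216\right) 47 = \frac{709}{3} \cdot 47 = \frac{33323}{3}$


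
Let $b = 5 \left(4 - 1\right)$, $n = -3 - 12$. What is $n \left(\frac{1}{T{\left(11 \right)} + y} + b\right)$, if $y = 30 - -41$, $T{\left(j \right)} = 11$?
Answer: $- \frac{18465}{82} \approx -225.18$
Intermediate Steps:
$y = 71$ ($y = 30 + 41 = 71$)
$n = -15$ ($n = -3 - 12 = -15$)
$b = 15$ ($b = 5 \cdot 3 = 15$)
$n \left(\frac{1}{T{\left(11 \right)} + y} + b\right) = - 15 \left(\frac{1}{11 + 71} + 15\right) = - 15 \left(\frac{1}{82} + 15\right) = \left(-15\right) \frac{1231}{82} = - \frac{18465}{82}$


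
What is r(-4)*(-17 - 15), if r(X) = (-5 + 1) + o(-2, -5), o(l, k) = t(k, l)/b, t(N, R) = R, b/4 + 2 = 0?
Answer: 120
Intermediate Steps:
b = -8 (b = -8 + 4*0 = -8 + 0 = -8)
o(l, k) = -l/8 (o(l, k) = l/(-8) = l*(-⅛) = -l/8)
r(X) = -15/4 (r(X) = (-5 + 1) - ⅛*(-2) = -4 + ¼ = -15/4)
r(-4)*(-17 - 15) = -15*(-17 - 15)/4 = -15/4*(-32) = 120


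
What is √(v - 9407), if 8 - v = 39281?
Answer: 2*I*√12170 ≈ 220.64*I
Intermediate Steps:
v = -39273 (v = 8 - 1*39281 = 8 - 39281 = -39273)
√(v - 9407) = √(-39273 - 9407) = √(-48680) = 2*I*√12170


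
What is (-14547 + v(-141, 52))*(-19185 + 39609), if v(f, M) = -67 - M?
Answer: -299538384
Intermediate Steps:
(-14547 + v(-141, 52))*(-19185 + 39609) = (-14547 + (-67 - 1*52))*(-19185 + 39609) = (-14547 + (-67 - 52))*20424 = (-14547 - 119)*20424 = -14666*20424 = -299538384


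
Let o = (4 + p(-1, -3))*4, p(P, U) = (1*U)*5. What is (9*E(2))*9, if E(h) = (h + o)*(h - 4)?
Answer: 6804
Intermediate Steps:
p(P, U) = 5*U (p(P, U) = U*5 = 5*U)
o = -44 (o = (4 + 5*(-3))*4 = (4 - 15)*4 = -11*4 = -44)
E(h) = (-44 + h)*(-4 + h) (E(h) = (h - 44)*(h - 4) = (-44 + h)*(-4 + h))
(9*E(2))*9 = (9*(176 + 2² - 48*2))*9 = (9*(176 + 4 - 96))*9 = (9*84)*9 = 756*9 = 6804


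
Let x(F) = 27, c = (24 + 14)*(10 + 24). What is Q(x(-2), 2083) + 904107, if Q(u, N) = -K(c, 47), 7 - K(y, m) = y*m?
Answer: 964824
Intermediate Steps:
c = 1292 (c = 38*34 = 1292)
K(y, m) = 7 - m*y (K(y, m) = 7 - y*m = 7 - m*y)
Q(u, N) = 60717 (Q(u, N) = -(7 - 1*47*1292) = -(7 - 60724) = -1*(-60717) = 60717)
Q(x(-2), 2083) + 904107 = 60717 + 904107 = 964824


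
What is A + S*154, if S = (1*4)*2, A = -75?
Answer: 1157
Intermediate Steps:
S = 8 (S = 4*2 = 8)
A + S*154 = -75 + 8*154 = -75 + 1232 = 1157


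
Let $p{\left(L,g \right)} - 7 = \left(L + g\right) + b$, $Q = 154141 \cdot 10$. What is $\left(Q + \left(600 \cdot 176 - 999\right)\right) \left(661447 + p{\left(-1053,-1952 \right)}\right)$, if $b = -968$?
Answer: $1082220958291$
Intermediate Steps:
$Q = 1541410$
$p{\left(L,g \right)} = -961 + L + g$ ($p{\left(L,g \right)} = 7 - \left(968 - L - g\right) = 7 + \left(-968 + L + g\right) = -961 + L + g$)
$\left(Q + \left(600 \cdot 176 - 999\right)\right) \left(661447 + p{\left(-1053,-1952 \right)}\right) = \left(1541410 + \left(600 \cdot 176 - 999\right)\right) \left(661447 - 3966\right) = \left(1541410 + \left(105600 - 999\right)\right) \left(661447 - 3966\right) = \left(1541410 + 104601\right) 657481 = 1646011 \cdot 657481 = 1082220958291$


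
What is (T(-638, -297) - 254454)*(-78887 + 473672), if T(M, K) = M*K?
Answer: -25648391880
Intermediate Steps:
T(M, K) = K*M
(T(-638, -297) - 254454)*(-78887 + 473672) = (-297*(-638) - 254454)*(-78887 + 473672) = (189486 - 254454)*394785 = -64968*394785 = -25648391880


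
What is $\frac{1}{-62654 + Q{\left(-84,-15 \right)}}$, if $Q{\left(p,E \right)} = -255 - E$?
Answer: $- \frac{1}{62894} \approx -1.59 \cdot 10^{-5}$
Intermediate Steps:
$\frac{1}{-62654 + Q{\left(-84,-15 \right)}} = \frac{1}{-62654 - 240} = \frac{1}{-62894} = - \frac{1}{62894}$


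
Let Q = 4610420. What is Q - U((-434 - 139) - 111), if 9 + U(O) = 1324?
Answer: 4609105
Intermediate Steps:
U(O) = 1315 (U(O) = -9 + 1324 = 1315)
Q - U((-434 - 139) - 111) = 4610420 - 1*1315 = 4610420 - 1315 = 4609105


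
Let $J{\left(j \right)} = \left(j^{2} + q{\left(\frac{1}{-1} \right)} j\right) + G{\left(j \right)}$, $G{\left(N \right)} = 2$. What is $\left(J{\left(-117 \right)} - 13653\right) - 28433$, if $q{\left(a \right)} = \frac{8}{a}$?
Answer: $-27459$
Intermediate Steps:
$J{\left(j \right)} = 2 + j^{2} - 8 j$ ($J{\left(j \right)} = \left(j^{2} + \frac{8}{\frac{1}{-1}} j\right) + 2 = \left(j^{2} + \frac{8}{-1} j\right) + 2 = \left(j^{2} + 8 \left(-1\right) j\right) + 2 = \left(j^{2} - 8 j\right) + 2 = 2 + j^{2} - 8 j$)
$\left(J{\left(-117 \right)} - 13653\right) - 28433 = \left(\left(2 + \left(-117\right)^{2} - -936\right) - 13653\right) - 28433 = \left(\left(2 + 13689 + 936\right) - 13653\right) - 28433 = \left(14627 - 13653\right) - 28433 = 974 - 28433 = -27459$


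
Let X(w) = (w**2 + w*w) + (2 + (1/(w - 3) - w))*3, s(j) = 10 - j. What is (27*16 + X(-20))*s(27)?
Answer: -507467/23 ≈ -22064.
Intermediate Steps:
X(w) = 6 - 3*w + 2*w**2 + 3/(-3 + w) (X(w) = (w**2 + w**2) + (2 + (1/(-3 + w) - w))*3 = 2*w**2 + (2 + 1/(-3 + w) - w)*3 = 2*w**2 + (6 - 3*w + 3/(-3 + w)) = 6 - 3*w + 2*w**2 + 3/(-3 + w))
(27*16 + X(-20))*s(27) = (27*16 + (-15 - 9*(-20)**2 + 2*(-20)**3 + 15*(-20))/(-3 - 20))*(10 - 1*27) = (432 + (-15 - 9*400 + 2*(-8000) - 300)/(-23))*(10 - 27) = (432 - (-15 - 3600 - 16000 - 300)/23)*(-17) = (432 - 1/23*(-19915))*(-17) = (432 + 19915/23)*(-17) = (29851/23)*(-17) = -507467/23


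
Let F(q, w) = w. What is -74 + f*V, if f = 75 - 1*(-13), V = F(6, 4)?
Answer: 278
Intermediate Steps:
V = 4
f = 88 (f = 75 + 13 = 88)
-74 + f*V = -74 + 88*4 = -74 + 352 = 278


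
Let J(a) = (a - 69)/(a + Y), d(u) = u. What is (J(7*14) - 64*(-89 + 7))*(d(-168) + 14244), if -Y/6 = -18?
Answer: 7608901446/103 ≈ 7.3873e+7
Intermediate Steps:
Y = 108 (Y = -6*(-18) = 108)
J(a) = (-69 + a)/(108 + a) (J(a) = (a - 69)/(a + 108) = (-69 + a)/(108 + a))
(J(7*14) - 64*(-89 + 7))*(d(-168) + 14244) = ((-69 + 7*14)/(108 + 7*14) - 64*(-89 + 7))*(-168 + 14244) = ((-69 + 98)/(108 + 98) - 64*(-82))*14076 = (29/206 + 5248)*14076 = (1081117/206)*14076 = 7608901446/103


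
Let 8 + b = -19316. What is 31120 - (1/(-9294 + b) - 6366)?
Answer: 1072774349/28618 ≈ 37486.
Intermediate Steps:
b = -19324 (b = -8 - 19316 = -19324)
31120 - (1/(-9294 + b) - 6366) = 31120 - (1/(-9294 - 19324) - 6366) = 31120 - (1/(-28618) - 6366) = 31120 - (-1/28618 - 6366) = 31120 - 1*(-182182189/28618) = 31120 + 182182189/28618 = 1072774349/28618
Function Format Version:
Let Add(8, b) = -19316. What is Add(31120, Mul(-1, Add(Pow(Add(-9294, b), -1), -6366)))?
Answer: Rational(1072774349, 28618) ≈ 37486.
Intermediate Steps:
b = -19324 (b = Add(-8, -19316) = -19324)
Add(31120, Mul(-1, Add(Pow(Add(-9294, b), -1), -6366))) = Add(31120, Mul(-1, Add(Pow(Add(-9294, -19324), -1), -6366))) = Add(31120, Mul(-1, Add(Pow(-28618, -1), -6366))) = Add(31120, Mul(-1, Add(Rational(-1, 28618), -6366))) = Add(31120, Mul(-1, Rational(-182182189, 28618))) = Add(31120, Rational(182182189, 28618)) = Rational(1072774349, 28618)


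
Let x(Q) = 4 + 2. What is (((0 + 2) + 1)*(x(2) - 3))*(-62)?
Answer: -558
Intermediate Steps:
x(Q) = 6
(((0 + 2) + 1)*(x(2) - 3))*(-62) = (((0 + 2) + 1)*(6 - 3))*(-62) = ((2 + 1)*3)*(-62) = (3*3)*(-62) = 9*(-62) = -558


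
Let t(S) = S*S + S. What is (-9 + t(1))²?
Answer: 49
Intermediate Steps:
t(S) = S + S² (t(S) = S² + S = S + S²)
(-9 + t(1))² = (-9 + 1*(1 + 1))² = (-9 + 1*2)² = (-9 + 2)² = (-7)² = 49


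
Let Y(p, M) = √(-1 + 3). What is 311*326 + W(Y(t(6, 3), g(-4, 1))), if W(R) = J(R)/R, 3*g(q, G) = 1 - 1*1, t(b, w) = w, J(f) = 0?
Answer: 101386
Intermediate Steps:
g(q, G) = 0 (g(q, G) = (1 - 1*1)/3 = (1 - 1)/3 = (⅓)*0 = 0)
Y(p, M) = √2
W(R) = 0 (W(R) = 0/R = 0)
311*326 + W(Y(t(6, 3), g(-4, 1))) = 311*326 + 0 = 101386 + 0 = 101386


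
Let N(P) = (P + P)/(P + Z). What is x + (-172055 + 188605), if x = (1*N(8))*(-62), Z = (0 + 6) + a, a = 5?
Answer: 313458/19 ≈ 16498.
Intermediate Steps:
Z = 11 (Z = (0 + 6) + 5 = 6 + 5 = 11)
N(P) = 2*P/(11 + P) (N(P) = (P + P)/(P + 11) = (2*P)/(11 + P) = 2*P/(11 + P))
x = -992/19 (x = (1*(2*8/(11 + 8)))*(-62) = (1*(2*8/19))*(-62) = (1*(2*8*(1/19)))*(-62) = (1*(16/19))*(-62) = (16/19)*(-62) = -992/19 ≈ -52.211)
x + (-172055 + 188605) = -992/19 + (-172055 + 188605) = -992/19 + 16550 = 313458/19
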